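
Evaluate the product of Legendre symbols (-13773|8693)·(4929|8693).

-1

By multiplicativity, (-13773·4929|8693) = (-13773|8693)·(4929|8693).
First factor (-13773|8693):
(-13773|8693)
  = (3613|8693)    [-13773 ≡ 3613 mod 8693]
  = (8693|3613)    [QR: 3613 ≡ 1 mod 4, sign kept]
  = (1467|3613)    [8693 ≡ 1467 mod 3613]
  = (3613|1467)    [QR: 3613 ≡ 1 mod 4, sign kept]
  = (679|1467)    [3613 ≡ 679 mod 1467]
  = -(1467|679)    [QR: both ≡ 3 mod 4, sign flips]
  = -(109|679)    [1467 ≡ 109 mod 679]
  = -(679|109)    [QR: 109 ≡ 1 mod 4, sign kept]
  = -(25|109)    [679 ≡ 25 mod 109]
  = -(109|25)    [QR: 25 ≡ 1 mod 4, sign kept]
  = -(9|25)    [109 ≡ 9 mod 25]
  = -(25|9)    [QR: 9 ≡ 1 mod 4, sign kept]
  = -(7|9)    [25 ≡ 7 mod 9]
  = -(9|7)    [QR: 9 ≡ 1 mod 4, sign kept]
  = -(2|7)    [9 ≡ 2 mod 7]
  = -(1|7)    [7 ≡ 7 mod 8 ⇒ (2|7) = +1]
  = -1    [(1|7) = 1]
Second factor (4929|8693):
(4929|8693)
  = (8693|4929)    [QR: 4929 ≡ 1 mod 4, sign kept]
  = (3764|4929)    [8693 ≡ 3764 mod 4929]
  = (941|4929)    [4929 ≡ 1 mod 8 ⇒ (2|4929)^2 = +1]
  = (4929|941)    [QR: 941 ≡ 1 mod 4, sign kept]
  = (224|941)    [4929 ≡ 224 mod 941]
  = -(7|941)    [941 ≡ 5 mod 8 ⇒ (2|941)^5 = -1]
  = -(941|7)    [QR: 941 ≡ 1 mod 4, sign kept]
  = -(3|7)    [941 ≡ 3 mod 7]
  = (7|3)    [QR: both ≡ 3 mod 4, sign flips]
  = (1|3)    [7 ≡ 1 mod 3]
  = 1    [(1|3) = 1]
Product: (-1)·(1) = -1.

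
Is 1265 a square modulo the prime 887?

yes

(1265/887)
  = (378/887)    [1265 ≡ 378 mod 887]
  = (189/887)    [887 ≡ 7 mod 8 ⇒ (2/887) = +1]
  = (887/189)    [QR: 189 ≡ 1 mod 4, sign kept]
  = (131/189)    [887 ≡ 131 mod 189]
  = (189/131)    [QR: 189 ≡ 1 mod 4, sign kept]
  = (58/131)    [189 ≡ 58 mod 131]
  = -(29/131)    [131 ≡ 3 mod 8 ⇒ (2/131) = -1]
  = -(131/29)    [QR: 29 ≡ 1 mod 4, sign kept]
  = -(15/29)    [131 ≡ 15 mod 29]
  = -(29/15)    [QR: 29 ≡ 1 mod 4, sign kept]
  = -(14/15)    [29 ≡ 14 mod 15]
  = -(7/15)    [15 ≡ 7 mod 8 ⇒ (2/15) = +1]
  = (15/7)    [QR: both ≡ 3 mod 4, sign flips]
  = (1/7)    [15 ≡ 1 mod 7]
  = 1    [(1/7) = 1]
(1265/887) = 1, and 887 is prime, so 1265 is a quadratic residue mod 887.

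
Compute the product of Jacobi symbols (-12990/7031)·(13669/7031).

By multiplicativity, (-12990·13669/7031) = (-12990/7031)·(13669/7031).
First factor (-12990/7031):
Reduce the numerator: -12990 ≡ 1072 (mod 7031), so (-12990/7031) = (1072/7031).
Factor out 2: 1072 = 2^4·67. Since 7031 ≡ 7 (mod 8), (2/7031) = +1, and (2/7031)^4 = +1. Now have (67/7031).
Both 67 ≡ 3 and 7031 ≡ 3 (mod 4), so reciprocity gives (67/7031) = -(7031/67). Reduce: 7031 ≡ 63 (mod 67). Now have -(63/67).
Both 63 ≡ 3 and 67 ≡ 3 (mod 4), so reciprocity gives (63/67) = -(67/63). Reduce: 67 ≡ 4 (mod 63). Now have (4/63).
Factor out 2: 4 = 2^2. Since 63 ≡ 7 (mod 8), (2/63) = +1, and (2/63)^2 = +1. Now have (1/63).
(1/63) = 1. Collecting the sign factors: 1.
Second factor (13669/7031):
Reduce the numerator: 13669 ≡ 6638 (mod 7031), so (13669/7031) = (6638/7031).
Factor out 2: 6638 = 2·3319. Since 7031 ≡ 7 (mod 8), (2/7031) = +1. Now have (3319/7031).
Both 3319 ≡ 3 and 7031 ≡ 3 (mod 4), so reciprocity gives (3319/7031) = -(7031/3319). Reduce: 7031 ≡ 393 (mod 3319). Now have -(393/3319).
393 ≡ 1 (mod 4), so quadratic reciprocity gives (393/3319) = (3319/393). Reduce: 3319 ≡ 175 (mod 393). Now have -(175/393).
393 ≡ 1 (mod 4), so quadratic reciprocity gives (175/393) = (393/175). Reduce: 393 ≡ 43 (mod 175). Now have -(43/175).
Both 43 ≡ 3 and 175 ≡ 3 (mod 4), so reciprocity gives (43/175) = -(175/43). Reduce: 175 ≡ 3 (mod 43). Now have (3/43).
Both 3 ≡ 3 and 43 ≡ 3 (mod 4), so reciprocity gives (3/43) = -(43/3). Reduce: 43 ≡ 1 (mod 3). Now have -(1/3).
(1/3) = 1. Collecting the sign factors: -1.
Product: (1)·(-1) = -1.

-1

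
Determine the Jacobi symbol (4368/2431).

(4368/2431)
  = (1937/2431)    [4368 ≡ 1937 mod 2431]
  = (2431/1937)    [QR: 1937 ≡ 1 mod 4, sign kept]
  = (494/1937)    [2431 ≡ 494 mod 1937]
  = (247/1937)    [1937 ≡ 1 mod 8 ⇒ (2/1937) = +1]
  = (1937/247)    [QR: 1937 ≡ 1 mod 4, sign kept]
  = (208/247)    [1937 ≡ 208 mod 247]
  = (13/247)    [247 ≡ 7 mod 8 ⇒ (2/247)^4 = +1]
  = (247/13)    [QR: 13 ≡ 1 mod 4, sign kept]
  = (0/13)    [247 ≡ 0 mod 13]
  = 0    [numerator 0, gcd > 1]

0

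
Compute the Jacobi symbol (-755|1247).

(-755|1247)
  = (492|1247)    [-755 ≡ 492 mod 1247]
  = (123|1247)    [1247 ≡ 7 mod 8 ⇒ (2|1247)^2 = +1]
  = -(1247|123)    [QR: both ≡ 3 mod 4, sign flips]
  = -(17|123)    [1247 ≡ 17 mod 123]
  = -(123|17)    [QR: 17 ≡ 1 mod 4, sign kept]
  = -(4|17)    [123 ≡ 4 mod 17]
  = -(1|17)    [17 ≡ 1 mod 8 ⇒ (2|17)^2 = +1]
  = -1    [(1|17) = 1]

-1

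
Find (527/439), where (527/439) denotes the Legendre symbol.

(527/439)
  = (88/439)    [527 ≡ 88 mod 439]
  = (11/439)    [439 ≡ 7 mod 8 ⇒ (2/439)^3 = +1]
  = -(439/11)    [QR: both ≡ 3 mod 4, sign flips]
  = -(10/11)    [439 ≡ 10 mod 11]
  = (5/11)    [11 ≡ 3 mod 8 ⇒ (2/11) = -1]
  = (11/5)    [QR: 5 ≡ 1 mod 4, sign kept]
  = (1/5)    [11 ≡ 1 mod 5]
  = 1    [(1/5) = 1]

1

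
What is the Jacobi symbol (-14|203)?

0

(-14|203)
  = (189|203)    [-14 ≡ 189 mod 203]
  = (203|189)    [QR: 189 ≡ 1 mod 4, sign kept]
  = (14|189)    [203 ≡ 14 mod 189]
  = -(7|189)    [189 ≡ 5 mod 8 ⇒ (2|189) = -1]
  = -(189|7)    [QR: 189 ≡ 1 mod 4, sign kept]
  = -(0|7)    [189 ≡ 0 mod 7]
  = 0    [numerator 0, gcd > 1]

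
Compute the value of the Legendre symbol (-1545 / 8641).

1

(-1545 / 8641)
  = (7096 / 8641)    [-1545 ≡ 7096 mod 8641]
  = (887 / 8641)    [8641 ≡ 1 mod 8 ⇒ (2 / 8641)^3 = +1]
  = (8641 / 887)    [QR: 8641 ≡ 1 mod 4, sign kept]
  = (658 / 887)    [8641 ≡ 658 mod 887]
  = (329 / 887)    [887 ≡ 7 mod 8 ⇒ (2 / 887) = +1]
  = (887 / 329)    [QR: 329 ≡ 1 mod 4, sign kept]
  = (229 / 329)    [887 ≡ 229 mod 329]
  = (329 / 229)    [QR: 229 ≡ 1 mod 4, sign kept]
  = (100 / 229)    [329 ≡ 100 mod 229]
  = (25 / 229)    [229 ≡ 5 mod 8 ⇒ (2 / 229)^2 = +1]
  = (229 / 25)    [QR: 25 ≡ 1 mod 4, sign kept]
  = (4 / 25)    [229 ≡ 4 mod 25]
  = (1 / 25)    [25 ≡ 1 mod 8 ⇒ (2 / 25)^2 = +1]
  = 1    [(1 / 25) = 1]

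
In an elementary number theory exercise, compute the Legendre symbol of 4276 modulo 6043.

Factor out 2: 4276 = 2^2·1069. Since 6043 ≡ 3 (mod 8), (2/6043) = -1, and (2/6043)^2 = +1. Now have (1069/6043).
1069 ≡ 1 (mod 4), so quadratic reciprocity gives (1069/6043) = (6043/1069). Reduce: 6043 ≡ 698 (mod 1069). Now have (698/1069).
Factor out 2: 698 = 2·349. Since 1069 ≡ 5 (mod 8), (2/1069) = -1. Now have -(349/1069).
349 ≡ 1 (mod 4), so quadratic reciprocity gives (349/1069) = (1069/349). Reduce: 1069 ≡ 22 (mod 349). Now have -(22/349).
Factor out 2: 22 = 2·11. Since 349 ≡ 5 (mod 8), (2/349) = -1. Now have (11/349).
349 ≡ 1 (mod 4), so quadratic reciprocity gives (11/349) = (349/11). Reduce: 349 ≡ 8 (mod 11). Now have (8/11).
Factor out 2: 8 = 2^3. Since 11 ≡ 3 (mod 8), (2/11) = -1, and (2/11)^3 = -1. Now have -(1/11).
(1/11) = 1. Collecting the sign factors: -1.

-1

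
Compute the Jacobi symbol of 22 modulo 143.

0

Factor out 2: 22 = 2·11. Since 143 ≡ 7 (mod 8), (2 / 143) = +1. Now have (11 / 143).
Both 11 ≡ 3 and 143 ≡ 3 (mod 4), so reciprocity gives (11 / 143) = -(143 / 11). Reduce: 143 ≡ 0 (mod 11). Now have -(0 / 11).
The numerator is now 0 with denominator 11 > 1: the symbol is 0.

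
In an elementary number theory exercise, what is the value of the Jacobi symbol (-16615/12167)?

-1

(-16615/12167)
  = (7719/12167)    [-16615 ≡ 7719 mod 12167]
  = -(12167/7719)    [QR: both ≡ 3 mod 4, sign flips]
  = -(4448/7719)    [12167 ≡ 4448 mod 7719]
  = -(139/7719)    [7719 ≡ 7 mod 8 ⇒ (2/7719)^5 = +1]
  = (7719/139)    [QR: both ≡ 3 mod 4, sign flips]
  = (74/139)    [7719 ≡ 74 mod 139]
  = -(37/139)    [139 ≡ 3 mod 8 ⇒ (2/139) = -1]
  = -(139/37)    [QR: 37 ≡ 1 mod 4, sign kept]
  = -(28/37)    [139 ≡ 28 mod 37]
  = -(7/37)    [37 ≡ 5 mod 8 ⇒ (2/37)^2 = +1]
  = -(37/7)    [QR: 37 ≡ 1 mod 4, sign kept]
  = -(2/7)    [37 ≡ 2 mod 7]
  = -(1/7)    [7 ≡ 7 mod 8 ⇒ (2/7) = +1]
  = -1    [(1/7) = 1]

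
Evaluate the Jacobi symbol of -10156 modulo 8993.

(-10156 / 8993)
  = (7830 / 8993)    [-10156 ≡ 7830 mod 8993]
  = (3915 / 8993)    [8993 ≡ 1 mod 8 ⇒ (2 / 8993) = +1]
  = (8993 / 3915)    [QR: 8993 ≡ 1 mod 4, sign kept]
  = (1163 / 3915)    [8993 ≡ 1163 mod 3915]
  = -(3915 / 1163)    [QR: both ≡ 3 mod 4, sign flips]
  = -(426 / 1163)    [3915 ≡ 426 mod 1163]
  = (213 / 1163)    [1163 ≡ 3 mod 8 ⇒ (2 / 1163) = -1]
  = (1163 / 213)    [QR: 213 ≡ 1 mod 4, sign kept]
  = (98 / 213)    [1163 ≡ 98 mod 213]
  = -(49 / 213)    [213 ≡ 5 mod 8 ⇒ (2 / 213) = -1]
  = -(213 / 49)    [QR: 49 ≡ 1 mod 4, sign kept]
  = -(17 / 49)    [213 ≡ 17 mod 49]
  = -(49 / 17)    [QR: 17 ≡ 1 mod 4, sign kept]
  = -(15 / 17)    [49 ≡ 15 mod 17]
  = -(17 / 15)    [QR: 17 ≡ 1 mod 4, sign kept]
  = -(2 / 15)    [17 ≡ 2 mod 15]
  = -(1 / 15)    [15 ≡ 7 mod 8 ⇒ (2 / 15) = +1]
  = -1    [(1 / 15) = 1]

-1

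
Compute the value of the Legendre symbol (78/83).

(78/83)
  = -(39/83)    [83 ≡ 3 mod 8 ⇒ (2/83) = -1]
  = (83/39)    [QR: both ≡ 3 mod 4, sign flips]
  = (5/39)    [83 ≡ 5 mod 39]
  = (39/5)    [QR: 5 ≡ 1 mod 4, sign kept]
  = (4/5)    [39 ≡ 4 mod 5]
  = (1/5)    [5 ≡ 5 mod 8 ⇒ (2/5)^2 = +1]
  = 1    [(1/5) = 1]

1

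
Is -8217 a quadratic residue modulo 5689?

yes

Pull out -1: (-8217/5689) = (-1/5689)·(8217/5689). Since 5689 ≡ 1 (mod 4), (-1/5689) = +1. Now have (8217/5689).
Reduce the numerator: 8217 ≡ 2528 (mod 5689), so (8217/5689) = (2528/5689).
Factor out 2: 2528 = 2^5·79. Since 5689 ≡ 1 (mod 8), (2/5689) = +1, and (2/5689)^5 = +1. Now have (79/5689).
5689 ≡ 1 (mod 4), so quadratic reciprocity gives (79/5689) = (5689/79). Reduce: 5689 ≡ 1 (mod 79). Now have (1/79).
(1/79) = 1. Collecting the sign factors: 1.
The Legendre symbol is 1, so x^2 ≡ -8217 (mod 5689) has solution.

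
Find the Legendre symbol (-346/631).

Reduce the numerator: -346 ≡ 285 (mod 631), so (-346/631) = (285/631).
285 ≡ 1 (mod 4), so quadratic reciprocity gives (285/631) = (631/285). Reduce: 631 ≡ 61 (mod 285). Now have (61/285).
61 ≡ 1 (mod 4), so quadratic reciprocity gives (61/285) = (285/61). Reduce: 285 ≡ 41 (mod 61). Now have (41/61).
41 ≡ 1 (mod 4), so quadratic reciprocity gives (41/61) = (61/41). Reduce: 61 ≡ 20 (mod 41). Now have (20/41).
Factor out 2: 20 = 2^2·5. Since 41 ≡ 1 (mod 8), (2/41) = +1, and (2/41)^2 = +1. Now have (5/41).
5 ≡ 1 (mod 4), so quadratic reciprocity gives (5/41) = (41/5). Reduce: 41 ≡ 1 (mod 5). Now have (1/5).
(1/5) = 1. Collecting the sign factors: 1.

1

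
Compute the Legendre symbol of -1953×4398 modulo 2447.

-1

By multiplicativity, (-1953·4398|2447) = (-1953|2447)·(4398|2447).
First factor (-1953|2447):
(-1953|2447)
  = (494|2447)    [-1953 ≡ 494 mod 2447]
  = (247|2447)    [2447 ≡ 7 mod 8 ⇒ (2|2447) = +1]
  = -(2447|247)    [QR: both ≡ 3 mod 4, sign flips]
  = -(224|247)    [2447 ≡ 224 mod 247]
  = -(7|247)    [247 ≡ 7 mod 8 ⇒ (2|247)^5 = +1]
  = (247|7)    [QR: both ≡ 3 mod 4, sign flips]
  = (2|7)    [247 ≡ 2 mod 7]
  = (1|7)    [7 ≡ 7 mod 8 ⇒ (2|7) = +1]
  = 1    [(1|7) = 1]
Second factor (4398|2447):
(4398|2447)
  = (1951|2447)    [4398 ≡ 1951 mod 2447]
  = -(2447|1951)    [QR: both ≡ 3 mod 4, sign flips]
  = -(496|1951)    [2447 ≡ 496 mod 1951]
  = -(31|1951)    [1951 ≡ 7 mod 8 ⇒ (2|1951)^4 = +1]
  = (1951|31)    [QR: both ≡ 3 mod 4, sign flips]
  = (29|31)    [1951 ≡ 29 mod 31]
  = (31|29)    [QR: 29 ≡ 1 mod 4, sign kept]
  = (2|29)    [31 ≡ 2 mod 29]
  = -(1|29)    [29 ≡ 5 mod 8 ⇒ (2|29) = -1]
  = -1    [(1|29) = 1]
Product: (1)·(-1) = -1.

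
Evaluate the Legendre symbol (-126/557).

Reduce the numerator: -126 ≡ 431 (mod 557), so (-126/557) = (431/557).
557 ≡ 1 (mod 4), so quadratic reciprocity gives (431/557) = (557/431). Reduce: 557 ≡ 126 (mod 431). Now have (126/431).
Factor out 2: 126 = 2·63. Since 431 ≡ 7 (mod 8), (2/431) = +1. Now have (63/431).
Both 63 ≡ 3 and 431 ≡ 3 (mod 4), so reciprocity gives (63/431) = -(431/63). Reduce: 431 ≡ 53 (mod 63). Now have -(53/63).
53 ≡ 1 (mod 4), so quadratic reciprocity gives (53/63) = (63/53). Reduce: 63 ≡ 10 (mod 53). Now have -(10/53).
Factor out 2: 10 = 2·5. Since 53 ≡ 5 (mod 8), (2/53) = -1. Now have (5/53).
5 ≡ 1 (mod 4), so quadratic reciprocity gives (5/53) = (53/5). Reduce: 53 ≡ 3 (mod 5). Now have (3/5).
5 ≡ 1 (mod 4), so quadratic reciprocity gives (3/5) = (5/3). Reduce: 5 ≡ 2 (mod 3). Now have (2/3).
Factor out 2: 2 = 2. Since 3 ≡ 3 (mod 8), (2/3) = -1. Now have -(1/3).
(1/3) = 1. Collecting the sign factors: -1.

-1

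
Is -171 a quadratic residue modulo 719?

yes

(-171|719)
  = -(171|719)    [719 ≡ 3 mod 4 ⇒ (-1|719) = -1]
  = (719|171)    [QR: both ≡ 3 mod 4, sign flips]
  = (35|171)    [719 ≡ 35 mod 171]
  = -(171|35)    [QR: both ≡ 3 mod 4, sign flips]
  = -(31|35)    [171 ≡ 31 mod 35]
  = (35|31)    [QR: both ≡ 3 mod 4, sign flips]
  = (4|31)    [35 ≡ 4 mod 31]
  = (1|31)    [31 ≡ 7 mod 8 ⇒ (2|31)^2 = +1]
  = 1    [(1|31) = 1]
(-171|719) = 1, and 719 is prime, so -171 is a quadratic residue mod 719.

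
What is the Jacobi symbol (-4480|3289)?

(-4480|3289)
  = (2098|3289)    [-4480 ≡ 2098 mod 3289]
  = (1049|3289)    [3289 ≡ 1 mod 8 ⇒ (2|3289) = +1]
  = (3289|1049)    [QR: 1049 ≡ 1 mod 4, sign kept]
  = (142|1049)    [3289 ≡ 142 mod 1049]
  = (71|1049)    [1049 ≡ 1 mod 8 ⇒ (2|1049) = +1]
  = (1049|71)    [QR: 1049 ≡ 1 mod 4, sign kept]
  = (55|71)    [1049 ≡ 55 mod 71]
  = -(71|55)    [QR: both ≡ 3 mod 4, sign flips]
  = -(16|55)    [71 ≡ 16 mod 55]
  = -(1|55)    [55 ≡ 7 mod 8 ⇒ (2|55)^4 = +1]
  = -1    [(1|55) = 1]

-1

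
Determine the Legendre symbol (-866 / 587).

-1

(-866 / 587)
  = (308 / 587)    [-866 ≡ 308 mod 587]
  = (77 / 587)    [587 ≡ 3 mod 8 ⇒ (2 / 587)^2 = +1]
  = (587 / 77)    [QR: 77 ≡ 1 mod 4, sign kept]
  = (48 / 77)    [587 ≡ 48 mod 77]
  = (3 / 77)    [77 ≡ 5 mod 8 ⇒ (2 / 77)^4 = +1]
  = (77 / 3)    [QR: 77 ≡ 1 mod 4, sign kept]
  = (2 / 3)    [77 ≡ 2 mod 3]
  = -(1 / 3)    [3 ≡ 3 mod 8 ⇒ (2 / 3) = -1]
  = -1    [(1 / 3) = 1]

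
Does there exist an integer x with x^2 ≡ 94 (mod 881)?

no

Factor out 2: 94 = 2·47. Since 881 ≡ 1 (mod 8), (2|881) = +1. Now have (47|881).
881 ≡ 1 (mod 4), so quadratic reciprocity gives (47|881) = (881|47). Reduce: 881 ≡ 35 (mod 47). Now have (35|47).
Both 35 ≡ 3 and 47 ≡ 3 (mod 4), so reciprocity gives (35|47) = -(47|35). Reduce: 47 ≡ 12 (mod 35). Now have -(12|35).
Factor out 2: 12 = 2^2·3. Since 35 ≡ 3 (mod 8), (2|35) = -1, and (2|35)^2 = +1. Now have -(3|35).
Both 3 ≡ 3 and 35 ≡ 3 (mod 4), so reciprocity gives (3|35) = -(35|3). Reduce: 35 ≡ 2 (mod 3). Now have (2|3).
Factor out 2: 2 = 2. Since 3 ≡ 3 (mod 8), (2|3) = -1. Now have -(1|3).
(1|3) = 1. Collecting the sign factors: -1.
(94|881) = -1, and 881 is prime, so 94 is not a quadratic residue mod 881.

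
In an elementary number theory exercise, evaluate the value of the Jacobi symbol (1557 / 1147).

(1557 / 1147)
  = (410 / 1147)    [1557 ≡ 410 mod 1147]
  = -(205 / 1147)    [1147 ≡ 3 mod 8 ⇒ (2 / 1147) = -1]
  = -(1147 / 205)    [QR: 205 ≡ 1 mod 4, sign kept]
  = -(122 / 205)    [1147 ≡ 122 mod 205]
  = (61 / 205)    [205 ≡ 5 mod 8 ⇒ (2 / 205) = -1]
  = (205 / 61)    [QR: 61 ≡ 1 mod 4, sign kept]
  = (22 / 61)    [205 ≡ 22 mod 61]
  = -(11 / 61)    [61 ≡ 5 mod 8 ⇒ (2 / 61) = -1]
  = -(61 / 11)    [QR: 61 ≡ 1 mod 4, sign kept]
  = -(6 / 11)    [61 ≡ 6 mod 11]
  = (3 / 11)    [11 ≡ 3 mod 8 ⇒ (2 / 11) = -1]
  = -(11 / 3)    [QR: both ≡ 3 mod 4, sign flips]
  = -(2 / 3)    [11 ≡ 2 mod 3]
  = (1 / 3)    [3 ≡ 3 mod 8 ⇒ (2 / 3) = -1]
  = 1    [(1 / 3) = 1]

1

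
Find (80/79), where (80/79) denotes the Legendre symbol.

Reduce the numerator: 80 ≡ 1 (mod 79), so (80/79) = (1/79).
(1/79) = 1. Collecting the sign factors: 1.

1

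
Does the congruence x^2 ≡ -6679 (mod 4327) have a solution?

Reduce the numerator: -6679 ≡ 1975 (mod 4327), so (-6679/4327) = (1975/4327).
Both 1975 ≡ 3 and 4327 ≡ 3 (mod 4), so reciprocity gives (1975/4327) = -(4327/1975). Reduce: 4327 ≡ 377 (mod 1975). Now have -(377/1975).
377 ≡ 1 (mod 4), so quadratic reciprocity gives (377/1975) = (1975/377). Reduce: 1975 ≡ 90 (mod 377). Now have -(90/377).
Factor out 2: 90 = 2·45. Since 377 ≡ 1 (mod 8), (2/377) = +1. Now have -(45/377).
45 ≡ 1 (mod 4), so quadratic reciprocity gives (45/377) = (377/45). Reduce: 377 ≡ 17 (mod 45). Now have -(17/45).
17 ≡ 1 (mod 4), so quadratic reciprocity gives (17/45) = (45/17). Reduce: 45 ≡ 11 (mod 17). Now have -(11/17).
17 ≡ 1 (mod 4), so quadratic reciprocity gives (11/17) = (17/11). Reduce: 17 ≡ 6 (mod 11). Now have -(6/11).
Factor out 2: 6 = 2·3. Since 11 ≡ 3 (mod 8), (2/11) = -1. Now have (3/11).
Both 3 ≡ 3 and 11 ≡ 3 (mod 4), so reciprocity gives (3/11) = -(11/3). Reduce: 11 ≡ 2 (mod 3). Now have -(2/3).
Factor out 2: 2 = 2. Since 3 ≡ 3 (mod 8), (2/3) = -1. Now have (1/3).
(1/3) = 1. Collecting the sign factors: 1.
The Legendre symbol is 1, so x^2 ≡ -6679 (mod 4327) has solution.

yes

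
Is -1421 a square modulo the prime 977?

Pull out -1: (-1421/977) = (-1/977)·(1421/977). Since 977 ≡ 1 (mod 4), (-1/977) = +1. Now have (1421/977).
Reduce the numerator: 1421 ≡ 444 (mod 977), so (1421/977) = (444/977).
Factor out 2: 444 = 2^2·111. Since 977 ≡ 1 (mod 8), (2/977) = +1, and (2/977)^2 = +1. Now have (111/977).
977 ≡ 1 (mod 4), so quadratic reciprocity gives (111/977) = (977/111). Reduce: 977 ≡ 89 (mod 111). Now have (89/111).
89 ≡ 1 (mod 4), so quadratic reciprocity gives (89/111) = (111/89). Reduce: 111 ≡ 22 (mod 89). Now have (22/89).
Factor out 2: 22 = 2·11. Since 89 ≡ 1 (mod 8), (2/89) = +1. Now have (11/89).
89 ≡ 1 (mod 4), so quadratic reciprocity gives (11/89) = (89/11). Reduce: 89 ≡ 1 (mod 11). Now have (1/11).
(1/11) = 1. Collecting the sign factors: 1.
The Legendre symbol is 1, so x^2 ≡ -1421 (mod 977) has solution.

yes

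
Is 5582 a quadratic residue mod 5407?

Reduce the numerator: 5582 ≡ 175 (mod 5407), so (5582/5407) = (175/5407).
Both 175 ≡ 3 and 5407 ≡ 3 (mod 4), so reciprocity gives (175/5407) = -(5407/175). Reduce: 5407 ≡ 157 (mod 175). Now have -(157/175).
157 ≡ 1 (mod 4), so quadratic reciprocity gives (157/175) = (175/157). Reduce: 175 ≡ 18 (mod 157). Now have -(18/157).
Factor out 2: 18 = 2·9. Since 157 ≡ 5 (mod 8), (2/157) = -1. Now have (9/157).
9 ≡ 1 (mod 4), so quadratic reciprocity gives (9/157) = (157/9). Reduce: 157 ≡ 4 (mod 9). Now have (4/9).
Factor out 2: 4 = 2^2. Since 9 ≡ 1 (mod 8), (2/9) = +1, and (2/9)^2 = +1. Now have (1/9).
(1/9) = 1. Collecting the sign factors: 1.
(5582/5407) = 1, and 5407 is prime, so 5582 is a quadratic residue mod 5407.

yes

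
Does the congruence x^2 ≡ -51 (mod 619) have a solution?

(-51/619)
  = (568/619)    [-51 ≡ 568 mod 619]
  = -(71/619)    [619 ≡ 3 mod 8 ⇒ (2/619)^3 = -1]
  = (619/71)    [QR: both ≡ 3 mod 4, sign flips]
  = (51/71)    [619 ≡ 51 mod 71]
  = -(71/51)    [QR: both ≡ 3 mod 4, sign flips]
  = -(20/51)    [71 ≡ 20 mod 51]
  = -(5/51)    [51 ≡ 3 mod 8 ⇒ (2/51)^2 = +1]
  = -(51/5)    [QR: 5 ≡ 1 mod 4, sign kept]
  = -(1/5)    [51 ≡ 1 mod 5]
  = -1    [(1/5) = 1]
The Legendre symbol is -1, so x^2 ≡ -51 (mod 619) has no solution.

no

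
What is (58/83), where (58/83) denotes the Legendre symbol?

-1

(58/83)
  = -(29/83)    [83 ≡ 3 mod 8 ⇒ (2/83) = -1]
  = -(83/29)    [QR: 29 ≡ 1 mod 4, sign kept]
  = -(25/29)    [83 ≡ 25 mod 29]
  = -(29/25)    [QR: 25 ≡ 1 mod 4, sign kept]
  = -(4/25)    [29 ≡ 4 mod 25]
  = -(1/25)    [25 ≡ 1 mod 8 ⇒ (2/25)^2 = +1]
  = -1    [(1/25) = 1]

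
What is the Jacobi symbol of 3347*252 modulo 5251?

-1

By multiplicativity, (3347·252 / 5251) = (3347 / 5251)·(252 / 5251).
First factor (3347 / 5251):
(3347 / 5251)
  = -(5251 / 3347)    [QR: both ≡ 3 mod 4, sign flips]
  = -(1904 / 3347)    [5251 ≡ 1904 mod 3347]
  = -(119 / 3347)    [3347 ≡ 3 mod 8 ⇒ (2 / 3347)^4 = +1]
  = (3347 / 119)    [QR: both ≡ 3 mod 4, sign flips]
  = (15 / 119)    [3347 ≡ 15 mod 119]
  = -(119 / 15)    [QR: both ≡ 3 mod 4, sign flips]
  = -(14 / 15)    [119 ≡ 14 mod 15]
  = -(7 / 15)    [15 ≡ 7 mod 8 ⇒ (2 / 15) = +1]
  = (15 / 7)    [QR: both ≡ 3 mod 4, sign flips]
  = (1 / 7)    [15 ≡ 1 mod 7]
  = 1    [(1 / 7) = 1]
Second factor (252 / 5251):
(252 / 5251)
  = (63 / 5251)    [5251 ≡ 3 mod 8 ⇒ (2 / 5251)^2 = +1]
  = -(5251 / 63)    [QR: both ≡ 3 mod 4, sign flips]
  = -(22 / 63)    [5251 ≡ 22 mod 63]
  = -(11 / 63)    [63 ≡ 7 mod 8 ⇒ (2 / 63) = +1]
  = (63 / 11)    [QR: both ≡ 3 mod 4, sign flips]
  = (8 / 11)    [63 ≡ 8 mod 11]
  = -(1 / 11)    [11 ≡ 3 mod 8 ⇒ (2 / 11)^3 = -1]
  = -1    [(1 / 11) = 1]
Product: (1)·(-1) = -1.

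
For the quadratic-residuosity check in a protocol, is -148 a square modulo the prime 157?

(-148/157)
  = (9/157)    [-148 ≡ 9 mod 157]
  = (157/9)    [QR: 9 ≡ 1 mod 4, sign kept]
  = (4/9)    [157 ≡ 4 mod 9]
  = (1/9)    [9 ≡ 1 mod 8 ⇒ (2/9)^2 = +1]
  = 1    [(1/9) = 1]
The Legendre symbol is 1, so x^2 ≡ -148 (mod 157) has solution.

yes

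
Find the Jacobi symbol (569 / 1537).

(569 / 1537)
  = (1537 / 569)    [QR: 569 ≡ 1 mod 4, sign kept]
  = (399 / 569)    [1537 ≡ 399 mod 569]
  = (569 / 399)    [QR: 569 ≡ 1 mod 4, sign kept]
  = (170 / 399)    [569 ≡ 170 mod 399]
  = (85 / 399)    [399 ≡ 7 mod 8 ⇒ (2 / 399) = +1]
  = (399 / 85)    [QR: 85 ≡ 1 mod 4, sign kept]
  = (59 / 85)    [399 ≡ 59 mod 85]
  = (85 / 59)    [QR: 85 ≡ 1 mod 4, sign kept]
  = (26 / 59)    [85 ≡ 26 mod 59]
  = -(13 / 59)    [59 ≡ 3 mod 8 ⇒ (2 / 59) = -1]
  = -(59 / 13)    [QR: 13 ≡ 1 mod 4, sign kept]
  = -(7 / 13)    [59 ≡ 7 mod 13]
  = -(13 / 7)    [QR: 13 ≡ 1 mod 4, sign kept]
  = -(6 / 7)    [13 ≡ 6 mod 7]
  = -(3 / 7)    [7 ≡ 7 mod 8 ⇒ (2 / 7) = +1]
  = (7 / 3)    [QR: both ≡ 3 mod 4, sign flips]
  = (1 / 3)    [7 ≡ 1 mod 3]
  = 1    [(1 / 3) = 1]

1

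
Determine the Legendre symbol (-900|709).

(-900|709)
  = (518|709)    [-900 ≡ 518 mod 709]
  = -(259|709)    [709 ≡ 5 mod 8 ⇒ (2|709) = -1]
  = -(709|259)    [QR: 709 ≡ 1 mod 4, sign kept]
  = -(191|259)    [709 ≡ 191 mod 259]
  = (259|191)    [QR: both ≡ 3 mod 4, sign flips]
  = (68|191)    [259 ≡ 68 mod 191]
  = (17|191)    [191 ≡ 7 mod 8 ⇒ (2|191)^2 = +1]
  = (191|17)    [QR: 17 ≡ 1 mod 4, sign kept]
  = (4|17)    [191 ≡ 4 mod 17]
  = (1|17)    [17 ≡ 1 mod 8 ⇒ (2|17)^2 = +1]
  = 1    [(1|17) = 1]

1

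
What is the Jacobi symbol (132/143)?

0

(132/143)
  = (33/143)    [143 ≡ 7 mod 8 ⇒ (2/143)^2 = +1]
  = (143/33)    [QR: 33 ≡ 1 mod 4, sign kept]
  = (11/33)    [143 ≡ 11 mod 33]
  = (33/11)    [QR: 33 ≡ 1 mod 4, sign kept]
  = (0/11)    [33 ≡ 0 mod 11]
  = 0    [numerator 0, gcd > 1]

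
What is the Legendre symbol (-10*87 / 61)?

By multiplicativity, (-10·87 / 61) = (-10 / 61)·(87 / 61).
First factor (-10 / 61):
(-10 / 61)
  = (51 / 61)    [-10 ≡ 51 mod 61]
  = (61 / 51)    [QR: 61 ≡ 1 mod 4, sign kept]
  = (10 / 51)    [61 ≡ 10 mod 51]
  = -(5 / 51)    [51 ≡ 3 mod 8 ⇒ (2 / 51) = -1]
  = -(51 / 5)    [QR: 5 ≡ 1 mod 4, sign kept]
  = -(1 / 5)    [51 ≡ 1 mod 5]
  = -1    [(1 / 5) = 1]
Second factor (87 / 61):
(87 / 61)
  = (26 / 61)    [87 ≡ 26 mod 61]
  = -(13 / 61)    [61 ≡ 5 mod 8 ⇒ (2 / 61) = -1]
  = -(61 / 13)    [QR: 13 ≡ 1 mod 4, sign kept]
  = -(9 / 13)    [61 ≡ 9 mod 13]
  = -(13 / 9)    [QR: 9 ≡ 1 mod 4, sign kept]
  = -(4 / 9)    [13 ≡ 4 mod 9]
  = -(1 / 9)    [9 ≡ 1 mod 8 ⇒ (2 / 9)^2 = +1]
  = -1    [(1 / 9) = 1]
Product: (-1)·(-1) = 1.

1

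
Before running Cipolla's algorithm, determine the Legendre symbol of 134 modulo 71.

(134|71)
  = (63|71)    [134 ≡ 63 mod 71]
  = -(71|63)    [QR: both ≡ 3 mod 4, sign flips]
  = -(8|63)    [71 ≡ 8 mod 63]
  = -(1|63)    [63 ≡ 7 mod 8 ⇒ (2|63)^3 = +1]
  = -1    [(1|63) = 1]

-1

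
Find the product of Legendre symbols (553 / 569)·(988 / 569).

By multiplicativity, (553·988 / 569) = (553 / 569)·(988 / 569).
First factor (553 / 569):
553 ≡ 1 (mod 4), so quadratic reciprocity gives (553 / 569) = (569 / 553). Reduce: 569 ≡ 16 (mod 553). Now have (16 / 553).
Factor out 2: 16 = 2^4. Since 553 ≡ 1 (mod 8), (2 / 553) = +1, and (2 / 553)^4 = +1. Now have (1 / 553).
(1 / 553) = 1. Collecting the sign factors: 1.
Second factor (988 / 569):
Reduce the numerator: 988 ≡ 419 (mod 569), so (988 / 569) = (419 / 569).
569 ≡ 1 (mod 4), so quadratic reciprocity gives (419 / 569) = (569 / 419). Reduce: 569 ≡ 150 (mod 419). Now have (150 / 419).
Factor out 2: 150 = 2·75. Since 419 ≡ 3 (mod 8), (2 / 419) = -1. Now have -(75 / 419).
Both 75 ≡ 3 and 419 ≡ 3 (mod 4), so reciprocity gives (75 / 419) = -(419 / 75). Reduce: 419 ≡ 44 (mod 75). Now have (44 / 75).
Factor out 2: 44 = 2^2·11. Since 75 ≡ 3 (mod 8), (2 / 75) = -1, and (2 / 75)^2 = +1. Now have (11 / 75).
Both 11 ≡ 3 and 75 ≡ 3 (mod 4), so reciprocity gives (11 / 75) = -(75 / 11). Reduce: 75 ≡ 9 (mod 11). Now have -(9 / 11).
9 ≡ 1 (mod 4), so quadratic reciprocity gives (9 / 11) = (11 / 9). Reduce: 11 ≡ 2 (mod 9). Now have -(2 / 9).
Factor out 2: 2 = 2. Since 9 ≡ 1 (mod 8), (2 / 9) = +1. Now have -(1 / 9).
(1 / 9) = 1. Collecting the sign factors: -1.
Product: (1)·(-1) = -1.

-1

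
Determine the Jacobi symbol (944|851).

(944|851)
  = (93|851)    [944 ≡ 93 mod 851]
  = (851|93)    [QR: 93 ≡ 1 mod 4, sign kept]
  = (14|93)    [851 ≡ 14 mod 93]
  = -(7|93)    [93 ≡ 5 mod 8 ⇒ (2|93) = -1]
  = -(93|7)    [QR: 93 ≡ 1 mod 4, sign kept]
  = -(2|7)    [93 ≡ 2 mod 7]
  = -(1|7)    [7 ≡ 7 mod 8 ⇒ (2|7) = +1]
  = -1    [(1|7) = 1]

-1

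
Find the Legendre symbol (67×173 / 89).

1

By multiplicativity, (67·173 / 89) = (67 / 89)·(173 / 89).
First factor (67 / 89):
(67 / 89)
  = (89 / 67)    [QR: 89 ≡ 1 mod 4, sign kept]
  = (22 / 67)    [89 ≡ 22 mod 67]
  = -(11 / 67)    [67 ≡ 3 mod 8 ⇒ (2 / 67) = -1]
  = (67 / 11)    [QR: both ≡ 3 mod 4, sign flips]
  = (1 / 11)    [67 ≡ 1 mod 11]
  = 1    [(1 / 11) = 1]
Second factor (173 / 89):
(173 / 89)
  = (84 / 89)    [173 ≡ 84 mod 89]
  = (21 / 89)    [89 ≡ 1 mod 8 ⇒ (2 / 89)^2 = +1]
  = (89 / 21)    [QR: 21 ≡ 1 mod 4, sign kept]
  = (5 / 21)    [89 ≡ 5 mod 21]
  = (21 / 5)    [QR: 5 ≡ 1 mod 4, sign kept]
  = (1 / 5)    [21 ≡ 1 mod 5]
  = 1    [(1 / 5) = 1]
Product: (1)·(1) = 1.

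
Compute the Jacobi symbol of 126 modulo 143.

(126/143)
  = (63/143)    [143 ≡ 7 mod 8 ⇒ (2/143) = +1]
  = -(143/63)    [QR: both ≡ 3 mod 4, sign flips]
  = -(17/63)    [143 ≡ 17 mod 63]
  = -(63/17)    [QR: 17 ≡ 1 mod 4, sign kept]
  = -(12/17)    [63 ≡ 12 mod 17]
  = -(3/17)    [17 ≡ 1 mod 8 ⇒ (2/17)^2 = +1]
  = -(17/3)    [QR: 17 ≡ 1 mod 4, sign kept]
  = -(2/3)    [17 ≡ 2 mod 3]
  = (1/3)    [3 ≡ 3 mod 8 ⇒ (2/3) = -1]
  = 1    [(1/3) = 1]

1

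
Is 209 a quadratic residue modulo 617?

(209/617)
  = (617/209)    [QR: 209 ≡ 1 mod 4, sign kept]
  = (199/209)    [617 ≡ 199 mod 209]
  = (209/199)    [QR: 209 ≡ 1 mod 4, sign kept]
  = (10/199)    [209 ≡ 10 mod 199]
  = (5/199)    [199 ≡ 7 mod 8 ⇒ (2/199) = +1]
  = (199/5)    [QR: 5 ≡ 1 mod 4, sign kept]
  = (4/5)    [199 ≡ 4 mod 5]
  = (1/5)    [5 ≡ 5 mod 8 ⇒ (2/5)^2 = +1]
  = 1    [(1/5) = 1]
The Legendre symbol is 1, so x^2 ≡ 209 (mod 617) has solution.

yes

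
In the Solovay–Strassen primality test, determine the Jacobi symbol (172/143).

(172/143)
  = (29/143)    [172 ≡ 29 mod 143]
  = (143/29)    [QR: 29 ≡ 1 mod 4, sign kept]
  = (27/29)    [143 ≡ 27 mod 29]
  = (29/27)    [QR: 29 ≡ 1 mod 4, sign kept]
  = (2/27)    [29 ≡ 2 mod 27]
  = -(1/27)    [27 ≡ 3 mod 8 ⇒ (2/27) = -1]
  = -1    [(1/27) = 1]

-1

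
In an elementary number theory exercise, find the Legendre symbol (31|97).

97 ≡ 1 (mod 4), so quadratic reciprocity gives (31|97) = (97|31). Reduce: 97 ≡ 4 (mod 31). Now have (4|31).
Factor out 2: 4 = 2^2. Since 31 ≡ 7 (mod 8), (2|31) = +1, and (2|31)^2 = +1. Now have (1|31).
(1|31) = 1. Collecting the sign factors: 1.

1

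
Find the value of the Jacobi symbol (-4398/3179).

(-4398/3179)
  = -(4398/3179)    [3179 ≡ 3 mod 4 ⇒ (-1/3179) = -1]
  = -(1219/3179)    [4398 ≡ 1219 mod 3179]
  = (3179/1219)    [QR: both ≡ 3 mod 4, sign flips]
  = (741/1219)    [3179 ≡ 741 mod 1219]
  = (1219/741)    [QR: 741 ≡ 1 mod 4, sign kept]
  = (478/741)    [1219 ≡ 478 mod 741]
  = -(239/741)    [741 ≡ 5 mod 8 ⇒ (2/741) = -1]
  = -(741/239)    [QR: 741 ≡ 1 mod 4, sign kept]
  = -(24/239)    [741 ≡ 24 mod 239]
  = -(3/239)    [239 ≡ 7 mod 8 ⇒ (2/239)^3 = +1]
  = (239/3)    [QR: both ≡ 3 mod 4, sign flips]
  = (2/3)    [239 ≡ 2 mod 3]
  = -(1/3)    [3 ≡ 3 mod 8 ⇒ (2/3) = -1]
  = -1    [(1/3) = 1]

-1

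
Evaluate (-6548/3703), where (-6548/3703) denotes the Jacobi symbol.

(-6548/3703)
  = (858/3703)    [-6548 ≡ 858 mod 3703]
  = (429/3703)    [3703 ≡ 7 mod 8 ⇒ (2/3703) = +1]
  = (3703/429)    [QR: 429 ≡ 1 mod 4, sign kept]
  = (271/429)    [3703 ≡ 271 mod 429]
  = (429/271)    [QR: 429 ≡ 1 mod 4, sign kept]
  = (158/271)    [429 ≡ 158 mod 271]
  = (79/271)    [271 ≡ 7 mod 8 ⇒ (2/271) = +1]
  = -(271/79)    [QR: both ≡ 3 mod 4, sign flips]
  = -(34/79)    [271 ≡ 34 mod 79]
  = -(17/79)    [79 ≡ 7 mod 8 ⇒ (2/79) = +1]
  = -(79/17)    [QR: 17 ≡ 1 mod 4, sign kept]
  = -(11/17)    [79 ≡ 11 mod 17]
  = -(17/11)    [QR: 17 ≡ 1 mod 4, sign kept]
  = -(6/11)    [17 ≡ 6 mod 11]
  = (3/11)    [11 ≡ 3 mod 8 ⇒ (2/11) = -1]
  = -(11/3)    [QR: both ≡ 3 mod 4, sign flips]
  = -(2/3)    [11 ≡ 2 mod 3]
  = (1/3)    [3 ≡ 3 mod 8 ⇒ (2/3) = -1]
  = 1    [(1/3) = 1]

1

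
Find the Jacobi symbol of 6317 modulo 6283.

(6317/6283)
  = (34/6283)    [6317 ≡ 34 mod 6283]
  = -(17/6283)    [6283 ≡ 3 mod 8 ⇒ (2/6283) = -1]
  = -(6283/17)    [QR: 17 ≡ 1 mod 4, sign kept]
  = -(10/17)    [6283 ≡ 10 mod 17]
  = -(5/17)    [17 ≡ 1 mod 8 ⇒ (2/17) = +1]
  = -(17/5)    [QR: 5 ≡ 1 mod 4, sign kept]
  = -(2/5)    [17 ≡ 2 mod 5]
  = (1/5)    [5 ≡ 5 mod 8 ⇒ (2/5) = -1]
  = 1    [(1/5) = 1]

1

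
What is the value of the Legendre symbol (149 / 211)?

-1

(149 / 211)
  = (211 / 149)    [QR: 149 ≡ 1 mod 4, sign kept]
  = (62 / 149)    [211 ≡ 62 mod 149]
  = -(31 / 149)    [149 ≡ 5 mod 8 ⇒ (2 / 149) = -1]
  = -(149 / 31)    [QR: 149 ≡ 1 mod 4, sign kept]
  = -(25 / 31)    [149 ≡ 25 mod 31]
  = -(31 / 25)    [QR: 25 ≡ 1 mod 4, sign kept]
  = -(6 / 25)    [31 ≡ 6 mod 25]
  = -(3 / 25)    [25 ≡ 1 mod 8 ⇒ (2 / 25) = +1]
  = -(25 / 3)    [QR: 25 ≡ 1 mod 4, sign kept]
  = -(1 / 3)    [25 ≡ 1 mod 3]
  = -1    [(1 / 3) = 1]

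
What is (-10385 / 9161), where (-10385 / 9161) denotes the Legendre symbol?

Reduce the numerator: -10385 ≡ 7937 (mod 9161), so (-10385 / 9161) = (7937 / 9161).
7937 ≡ 1 (mod 4), so quadratic reciprocity gives (7937 / 9161) = (9161 / 7937). Reduce: 9161 ≡ 1224 (mod 7937). Now have (1224 / 7937).
Factor out 2: 1224 = 2^3·153. Since 7937 ≡ 1 (mod 8), (2 / 7937) = +1, and (2 / 7937)^3 = +1. Now have (153 / 7937).
153 ≡ 1 (mod 4), so quadratic reciprocity gives (153 / 7937) = (7937 / 153). Reduce: 7937 ≡ 134 (mod 153). Now have (134 / 153).
Factor out 2: 134 = 2·67. Since 153 ≡ 1 (mod 8), (2 / 153) = +1. Now have (67 / 153).
153 ≡ 1 (mod 4), so quadratic reciprocity gives (67 / 153) = (153 / 67). Reduce: 153 ≡ 19 (mod 67). Now have (19 / 67).
Both 19 ≡ 3 and 67 ≡ 3 (mod 4), so reciprocity gives (19 / 67) = -(67 / 19). Reduce: 67 ≡ 10 (mod 19). Now have -(10 / 19).
Factor out 2: 10 = 2·5. Since 19 ≡ 3 (mod 8), (2 / 19) = -1. Now have (5 / 19).
5 ≡ 1 (mod 4), so quadratic reciprocity gives (5 / 19) = (19 / 5). Reduce: 19 ≡ 4 (mod 5). Now have (4 / 5).
Factor out 2: 4 = 2^2. Since 5 ≡ 5 (mod 8), (2 / 5) = -1, and (2 / 5)^2 = +1. Now have (1 / 5).
(1 / 5) = 1. Collecting the sign factors: 1.

1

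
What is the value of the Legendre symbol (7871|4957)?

1

Reduce the numerator: 7871 ≡ 2914 (mod 4957), so (7871|4957) = (2914|4957).
Factor out 2: 2914 = 2·1457. Since 4957 ≡ 5 (mod 8), (2|4957) = -1. Now have -(1457|4957).
1457 ≡ 1 (mod 4), so quadratic reciprocity gives (1457|4957) = (4957|1457). Reduce: 4957 ≡ 586 (mod 1457). Now have -(586|1457).
Factor out 2: 586 = 2·293. Since 1457 ≡ 1 (mod 8), (2|1457) = +1. Now have -(293|1457).
293 ≡ 1 (mod 4), so quadratic reciprocity gives (293|1457) = (1457|293). Reduce: 1457 ≡ 285 (mod 293). Now have -(285|293).
285 ≡ 1 (mod 4), so quadratic reciprocity gives (285|293) = (293|285). Reduce: 293 ≡ 8 (mod 285). Now have -(8|285).
Factor out 2: 8 = 2^3. Since 285 ≡ 5 (mod 8), (2|285) = -1, and (2|285)^3 = -1. Now have (1|285).
(1|285) = 1. Collecting the sign factors: 1.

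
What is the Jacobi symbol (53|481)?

(53|481)
  = (481|53)    [QR: 53 ≡ 1 mod 4, sign kept]
  = (4|53)    [481 ≡ 4 mod 53]
  = (1|53)    [53 ≡ 5 mod 8 ⇒ (2|53)^2 = +1]
  = 1    [(1|53) = 1]

1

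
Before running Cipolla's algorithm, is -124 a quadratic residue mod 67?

(-124/67)
  = -(124/67)    [67 ≡ 3 mod 4 ⇒ (-1/67) = -1]
  = -(57/67)    [124 ≡ 57 mod 67]
  = -(67/57)    [QR: 57 ≡ 1 mod 4, sign kept]
  = -(10/57)    [67 ≡ 10 mod 57]
  = -(5/57)    [57 ≡ 1 mod 8 ⇒ (2/57) = +1]
  = -(57/5)    [QR: 5 ≡ 1 mod 4, sign kept]
  = -(2/5)    [57 ≡ 2 mod 5]
  = (1/5)    [5 ≡ 5 mod 8 ⇒ (2/5) = -1]
  = 1    [(1/5) = 1]
The Legendre symbol is 1, so x^2 ≡ -124 (mod 67) has solution.

yes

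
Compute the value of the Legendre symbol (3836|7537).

-1

(3836|7537)
  = (959|7537)    [7537 ≡ 1 mod 8 ⇒ (2|7537)^2 = +1]
  = (7537|959)    [QR: 7537 ≡ 1 mod 4, sign kept]
  = (824|959)    [7537 ≡ 824 mod 959]
  = (103|959)    [959 ≡ 7 mod 8 ⇒ (2|959)^3 = +1]
  = -(959|103)    [QR: both ≡ 3 mod 4, sign flips]
  = -(32|103)    [959 ≡ 32 mod 103]
  = -(1|103)    [103 ≡ 7 mod 8 ⇒ (2|103)^5 = +1]
  = -1    [(1|103) = 1]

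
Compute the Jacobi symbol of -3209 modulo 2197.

-1

Reduce the numerator: -3209 ≡ 1185 (mod 2197), so (-3209|2197) = (1185|2197).
1185 ≡ 1 (mod 4), so quadratic reciprocity gives (1185|2197) = (2197|1185). Reduce: 2197 ≡ 1012 (mod 1185). Now have (1012|1185).
Factor out 2: 1012 = 2^2·253. Since 1185 ≡ 1 (mod 8), (2|1185) = +1, and (2|1185)^2 = +1. Now have (253|1185).
253 ≡ 1 (mod 4), so quadratic reciprocity gives (253|1185) = (1185|253). Reduce: 1185 ≡ 173 (mod 253). Now have (173|253).
173 ≡ 1 (mod 4), so quadratic reciprocity gives (173|253) = (253|173). Reduce: 253 ≡ 80 (mod 173). Now have (80|173).
Factor out 2: 80 = 2^4·5. Since 173 ≡ 5 (mod 8), (2|173) = -1, and (2|173)^4 = +1. Now have (5|173).
5 ≡ 1 (mod 4), so quadratic reciprocity gives (5|173) = (173|5). Reduce: 173 ≡ 3 (mod 5). Now have (3|5).
5 ≡ 1 (mod 4), so quadratic reciprocity gives (3|5) = (5|3). Reduce: 5 ≡ 2 (mod 3). Now have (2|3).
Factor out 2: 2 = 2. Since 3 ≡ 3 (mod 8), (2|3) = -1. Now have -(1|3).
(1|3) = 1. Collecting the sign factors: -1.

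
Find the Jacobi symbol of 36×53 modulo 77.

By multiplicativity, (36·53/77) = (36/77)·(53/77).
First factor (36/77):
(36/77)
  = (9/77)    [77 ≡ 5 mod 8 ⇒ (2/77)^2 = +1]
  = (77/9)    [QR: 9 ≡ 1 mod 4, sign kept]
  = (5/9)    [77 ≡ 5 mod 9]
  = (9/5)    [QR: 5 ≡ 1 mod 4, sign kept]
  = (4/5)    [9 ≡ 4 mod 5]
  = (1/5)    [5 ≡ 5 mod 8 ⇒ (2/5)^2 = +1]
  = 1    [(1/5) = 1]
Second factor (53/77):
(53/77)
  = (77/53)    [QR: 53 ≡ 1 mod 4, sign kept]
  = (24/53)    [77 ≡ 24 mod 53]
  = -(3/53)    [53 ≡ 5 mod 8 ⇒ (2/53)^3 = -1]
  = -(53/3)    [QR: 53 ≡ 1 mod 4, sign kept]
  = -(2/3)    [53 ≡ 2 mod 3]
  = (1/3)    [3 ≡ 3 mod 8 ⇒ (2/3) = -1]
  = 1    [(1/3) = 1]
Product: (1)·(1) = 1.

1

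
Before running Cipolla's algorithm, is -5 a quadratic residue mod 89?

yes

Reduce the numerator: -5 ≡ 84 (mod 89), so (-5/89) = (84/89).
Factor out 2: 84 = 2^2·21. Since 89 ≡ 1 (mod 8), (2/89) = +1, and (2/89)^2 = +1. Now have (21/89).
21 ≡ 1 (mod 4), so quadratic reciprocity gives (21/89) = (89/21). Reduce: 89 ≡ 5 (mod 21). Now have (5/21).
5 ≡ 1 (mod 4), so quadratic reciprocity gives (5/21) = (21/5). Reduce: 21 ≡ 1 (mod 5). Now have (1/5).
(1/5) = 1. Collecting the sign factors: 1.
The Legendre symbol is 1, so x^2 ≡ -5 (mod 89) has solution.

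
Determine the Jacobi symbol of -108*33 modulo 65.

-1

By multiplicativity, (-108·33/65) = (-108/65)·(33/65).
First factor (-108/65):
Reduce the numerator: -108 ≡ 22 (mod 65), so (-108/65) = (22/65).
Factor out 2: 22 = 2·11. Since 65 ≡ 1 (mod 8), (2/65) = +1. Now have (11/65).
65 ≡ 1 (mod 4), so quadratic reciprocity gives (11/65) = (65/11). Reduce: 65 ≡ 10 (mod 11). Now have (10/11).
Factor out 2: 10 = 2·5. Since 11 ≡ 3 (mod 8), (2/11) = -1. Now have -(5/11).
5 ≡ 1 (mod 4), so quadratic reciprocity gives (5/11) = (11/5). Reduce: 11 ≡ 1 (mod 5). Now have -(1/5).
(1/5) = 1. Collecting the sign factors: -1.
Second factor (33/65):
33 ≡ 1 (mod 4), so quadratic reciprocity gives (33/65) = (65/33). Reduce: 65 ≡ 32 (mod 33). Now have (32/33).
Factor out 2: 32 = 2^5. Since 33 ≡ 1 (mod 8), (2/33) = +1, and (2/33)^5 = +1. Now have (1/33).
(1/33) = 1. Collecting the sign factors: 1.
Product: (-1)·(1) = -1.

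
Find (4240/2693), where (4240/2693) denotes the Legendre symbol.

Reduce the numerator: 4240 ≡ 1547 (mod 2693), so (4240/2693) = (1547/2693).
2693 ≡ 1 (mod 4), so quadratic reciprocity gives (1547/2693) = (2693/1547). Reduce: 2693 ≡ 1146 (mod 1547). Now have (1146/1547).
Factor out 2: 1146 = 2·573. Since 1547 ≡ 3 (mod 8), (2/1547) = -1. Now have -(573/1547).
573 ≡ 1 (mod 4), so quadratic reciprocity gives (573/1547) = (1547/573). Reduce: 1547 ≡ 401 (mod 573). Now have -(401/573).
401 ≡ 1 (mod 4), so quadratic reciprocity gives (401/573) = (573/401). Reduce: 573 ≡ 172 (mod 401). Now have -(172/401).
Factor out 2: 172 = 2^2·43. Since 401 ≡ 1 (mod 8), (2/401) = +1, and (2/401)^2 = +1. Now have -(43/401).
401 ≡ 1 (mod 4), so quadratic reciprocity gives (43/401) = (401/43). Reduce: 401 ≡ 14 (mod 43). Now have -(14/43).
Factor out 2: 14 = 2·7. Since 43 ≡ 3 (mod 8), (2/43) = -1. Now have (7/43).
Both 7 ≡ 3 and 43 ≡ 3 (mod 4), so reciprocity gives (7/43) = -(43/7). Reduce: 43 ≡ 1 (mod 7). Now have -(1/7).
(1/7) = 1. Collecting the sign factors: -1.

-1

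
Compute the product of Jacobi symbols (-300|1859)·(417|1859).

1

By multiplicativity, (-300·417|1859) = (-300|1859)·(417|1859).
First factor (-300|1859):
Reduce the numerator: -300 ≡ 1559 (mod 1859), so (-300|1859) = (1559|1859).
Both 1559 ≡ 3 and 1859 ≡ 3 (mod 4), so reciprocity gives (1559|1859) = -(1859|1559). Reduce: 1859 ≡ 300 (mod 1559). Now have -(300|1559).
Factor out 2: 300 = 2^2·75. Since 1559 ≡ 7 (mod 8), (2|1559) = +1, and (2|1559)^2 = +1. Now have -(75|1559).
Both 75 ≡ 3 and 1559 ≡ 3 (mod 4), so reciprocity gives (75|1559) = -(1559|75). Reduce: 1559 ≡ 59 (mod 75). Now have (59|75).
Both 59 ≡ 3 and 75 ≡ 3 (mod 4), so reciprocity gives (59|75) = -(75|59). Reduce: 75 ≡ 16 (mod 59). Now have -(16|59).
Factor out 2: 16 = 2^4. Since 59 ≡ 3 (mod 8), (2|59) = -1, and (2|59)^4 = +1. Now have -(1|59).
(1|59) = 1. Collecting the sign factors: -1.
Second factor (417|1859):
417 ≡ 1 (mod 4), so quadratic reciprocity gives (417|1859) = (1859|417). Reduce: 1859 ≡ 191 (mod 417). Now have (191|417).
417 ≡ 1 (mod 4), so quadratic reciprocity gives (191|417) = (417|191). Reduce: 417 ≡ 35 (mod 191). Now have (35|191).
Both 35 ≡ 3 and 191 ≡ 3 (mod 4), so reciprocity gives (35|191) = -(191|35). Reduce: 191 ≡ 16 (mod 35). Now have -(16|35).
Factor out 2: 16 = 2^4. Since 35 ≡ 3 (mod 8), (2|35) = -1, and (2|35)^4 = +1. Now have -(1|35).
(1|35) = 1. Collecting the sign factors: -1.
Product: (-1)·(-1) = 1.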